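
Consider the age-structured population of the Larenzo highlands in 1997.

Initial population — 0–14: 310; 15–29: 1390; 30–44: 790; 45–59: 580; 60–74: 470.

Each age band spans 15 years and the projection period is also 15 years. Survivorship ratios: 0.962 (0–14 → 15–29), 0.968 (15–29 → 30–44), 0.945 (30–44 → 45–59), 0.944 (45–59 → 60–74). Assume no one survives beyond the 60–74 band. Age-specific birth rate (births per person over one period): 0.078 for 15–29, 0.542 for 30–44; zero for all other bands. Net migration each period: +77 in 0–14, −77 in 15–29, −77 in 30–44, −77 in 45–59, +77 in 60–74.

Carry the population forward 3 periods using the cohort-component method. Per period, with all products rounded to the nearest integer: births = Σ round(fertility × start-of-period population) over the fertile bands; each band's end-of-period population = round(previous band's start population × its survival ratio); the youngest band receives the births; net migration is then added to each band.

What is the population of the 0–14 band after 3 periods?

Let band 1 be 0–14 through band 5 = 60–74.
— Period 1 —
Births: 1390 × 0.078 = 108  |  790 × 0.542 = 428 — total 536
Band 2: 310 × 0.962 = 298
Band 3: 1390 × 0.968 = 1346
Band 4: 790 × 0.945 = 747
Band 5: 580 × 0.944 = 548
Net migration: Band 1 + 77 → 613; Band 2 − 77 → 221; Band 3 − 77 → 1269; Band 4 − 77 → 670; Band 5 + 77 → 625
→ [613, 221, 1269, 670, 625]
— Period 2 —
Births: 221 × 0.078 = 17  |  1269 × 0.542 = 688 — total 705
Band 2: 613 × 0.962 = 590
Band 3: 221 × 0.968 = 214
Band 4: 1269 × 0.945 = 1199
Band 5: 670 × 0.944 = 632
Net migration: Band 1 + 77 → 782; Band 2 − 77 → 513; Band 3 − 77 → 137; Band 4 − 77 → 1122; Band 5 + 77 → 709
→ [782, 513, 137, 1122, 709]
— Period 3 —
Births: 513 × 0.078 = 40  |  137 × 0.542 = 74 — total 114
Band 2: 782 × 0.962 = 752
Band 3: 513 × 0.968 = 497
Band 4: 137 × 0.945 = 129
Band 5: 1122 × 0.944 = 1059
Net migration: Band 1 + 77 → 191; Band 2 − 77 → 675; Band 3 − 77 → 420; Band 4 − 77 → 52; Band 5 + 77 → 1136
→ [191, 675, 420, 52, 1136]

191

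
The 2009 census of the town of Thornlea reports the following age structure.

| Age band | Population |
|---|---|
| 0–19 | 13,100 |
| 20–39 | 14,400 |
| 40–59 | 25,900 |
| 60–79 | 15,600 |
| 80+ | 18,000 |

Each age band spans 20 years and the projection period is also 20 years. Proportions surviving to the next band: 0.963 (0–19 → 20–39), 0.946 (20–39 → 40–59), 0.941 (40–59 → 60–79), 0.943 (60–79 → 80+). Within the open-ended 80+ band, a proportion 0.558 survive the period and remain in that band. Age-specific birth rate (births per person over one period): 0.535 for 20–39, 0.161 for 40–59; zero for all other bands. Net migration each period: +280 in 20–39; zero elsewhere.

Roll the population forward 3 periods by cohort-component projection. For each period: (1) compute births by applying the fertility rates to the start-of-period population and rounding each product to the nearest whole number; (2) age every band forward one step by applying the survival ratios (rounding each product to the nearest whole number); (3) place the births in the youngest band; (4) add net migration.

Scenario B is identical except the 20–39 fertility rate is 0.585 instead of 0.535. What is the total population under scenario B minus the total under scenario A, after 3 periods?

(Groups numbered youngest = 1 to oldest = 5.)
Period 1.
Births: 14400 × 0.535 = 7704 ; 25900 × 0.161 = 4170 — total 11874
Group 2: 13100 × 0.963 = 12615
Group 3: 14400 × 0.946 = 13622
Group 4: 25900 × 0.941 = 24372
Group 5: 15600 × 0.943 + 18000 × 0.558 = 14711 + 10044 = 24755
Net migration: Group 2 + 280 → 12895
Population now: 0–19=11874, 20–39=12895, 40–59=13622, 60–79=24372, 80+=24755
Period 2.
Births: 12895 × 0.535 = 6899 ; 13622 × 0.161 = 2193 — total 9092
Group 2: 11874 × 0.963 = 11435
Group 3: 12895 × 0.946 = 12199
Group 4: 13622 × 0.941 = 12818
Group 5: 24372 × 0.943 + 24755 × 0.558 = 22983 + 13813 = 36796
Net migration: Group 2 + 280 → 11715
Population now: 0–19=9092, 20–39=11715, 40–59=12199, 60–79=12818, 80+=36796
Period 3.
Births: 11715 × 0.535 = 6268 ; 12199 × 0.161 = 1964 — total 8232
Group 2: 9092 × 0.963 = 8756
Group 3: 11715 × 0.946 = 11082
Group 4: 12199 × 0.941 = 11479
Group 5: 12818 × 0.943 + 36796 × 0.558 = 12087 + 20532 = 32619
Net migration: Group 2 + 280 → 9036
Population now: 0–19=8232, 20–39=9036, 40–59=11082, 60–79=11479, 80+=32619
Scenario A total after 3 periods: 72448
Scenario B projection —
Period 1.
Births: 14400 × 0.585 = 8424 ; 25900 × 0.161 = 4170 — total 12594
Group 2: 13100 × 0.963 = 12615
Group 3: 14400 × 0.946 = 13622
Group 4: 25900 × 0.941 = 24372
Group 5: 15600 × 0.943 + 18000 × 0.558 = 14711 + 10044 = 24755
Net migration: Group 2 + 280 → 12895
Population now: 0–19=12594, 20–39=12895, 40–59=13622, 60–79=24372, 80+=24755
Period 2.
Births: 12895 × 0.585 = 7544 ; 13622 × 0.161 = 2193 — total 9737
Group 2: 12594 × 0.963 = 12128
Group 3: 12895 × 0.946 = 12199
Group 4: 13622 × 0.941 = 12818
Group 5: 24372 × 0.943 + 24755 × 0.558 = 22983 + 13813 = 36796
Net migration: Group 2 + 280 → 12408
Population now: 0–19=9737, 20–39=12408, 40–59=12199, 60–79=12818, 80+=36796
Period 3.
Births: 12408 × 0.585 = 7259 ; 12199 × 0.161 = 1964 — total 9223
Group 2: 9737 × 0.963 = 9377
Group 3: 12408 × 0.946 = 11738
Group 4: 12199 × 0.941 = 11479
Group 5: 12818 × 0.943 + 36796 × 0.558 = 12087 + 20532 = 32619
Net migration: Group 2 + 280 → 9657
Population now: 0–19=9223, 20–39=9657, 40–59=11738, 60–79=11479, 80+=32619
Scenario B total after 3 periods: 74716
Difference B − A = 74716 − 72448 = 2268

2268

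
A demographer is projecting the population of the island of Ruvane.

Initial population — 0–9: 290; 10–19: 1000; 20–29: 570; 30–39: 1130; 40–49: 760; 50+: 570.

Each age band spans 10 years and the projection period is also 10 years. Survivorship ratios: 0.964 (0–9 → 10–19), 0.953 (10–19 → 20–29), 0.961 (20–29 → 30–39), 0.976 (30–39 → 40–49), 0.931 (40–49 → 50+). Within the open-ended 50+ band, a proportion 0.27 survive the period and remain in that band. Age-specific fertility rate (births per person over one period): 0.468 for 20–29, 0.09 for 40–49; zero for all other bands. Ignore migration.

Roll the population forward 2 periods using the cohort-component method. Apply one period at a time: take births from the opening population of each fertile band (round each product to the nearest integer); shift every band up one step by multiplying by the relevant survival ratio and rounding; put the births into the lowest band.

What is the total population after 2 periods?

Period 1:
Births: 570 × 0.468 = 267 ; 760 × 0.09 = 68 ⇒ total 335
10–19: 290 × 0.964 = 280
20–29: 1000 × 0.953 = 953
30–39: 570 × 0.961 = 548
40–49: 1130 × 0.976 = 1103
50+: 760 × 0.931 + 570 × 0.27 = 708 + 154 = 862
→ [335, 280, 953, 548, 1103, 862]
Period 2:
Births: 953 × 0.468 = 446 ; 1103 × 0.09 = 99 ⇒ total 545
10–19: 335 × 0.964 = 323
20–29: 280 × 0.953 = 267
30–39: 953 × 0.961 = 916
40–49: 548 × 0.976 = 535
50+: 1103 × 0.931 + 862 × 0.27 = 1027 + 233 = 1260
→ [545, 323, 267, 916, 535, 1260]
Total after period 2: 545 + 323 + 267 + 916 + 535 + 1260 = 3846

3846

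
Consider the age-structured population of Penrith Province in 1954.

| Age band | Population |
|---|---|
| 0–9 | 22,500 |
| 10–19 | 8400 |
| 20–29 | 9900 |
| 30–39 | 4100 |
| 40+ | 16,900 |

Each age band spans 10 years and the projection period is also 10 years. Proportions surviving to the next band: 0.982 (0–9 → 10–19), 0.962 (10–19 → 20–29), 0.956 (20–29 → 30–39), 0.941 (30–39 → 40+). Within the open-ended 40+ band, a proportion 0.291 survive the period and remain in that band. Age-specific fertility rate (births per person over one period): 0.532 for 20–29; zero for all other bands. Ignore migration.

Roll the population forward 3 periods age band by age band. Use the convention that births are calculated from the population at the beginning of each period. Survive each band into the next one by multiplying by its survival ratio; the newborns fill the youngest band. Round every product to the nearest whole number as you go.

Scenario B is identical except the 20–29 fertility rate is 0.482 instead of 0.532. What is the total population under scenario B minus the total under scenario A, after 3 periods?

-1927

[period 1]
Births: 9900 * 0.532 = 5267
10–19: 22500 * 0.982 = 22095
20–29: 8400 * 0.962 = 8081
30–39: 9900 * 0.956 = 9464
40+: 4100 * 0.941 + 16900 * 0.291 = 3858 + 4918 = 8776
→ [5267, 22095, 8081, 9464, 8776]
[period 2]
Births: 8081 * 0.532 = 4299
10–19: 5267 * 0.982 = 5172
20–29: 22095 * 0.962 = 21255
30–39: 8081 * 0.956 = 7725
40+: 9464 * 0.941 + 8776 * 0.291 = 8906 + 2554 = 11460
→ [4299, 5172, 21255, 7725, 11460]
[period 3]
Births: 21255 * 0.532 = 11308
10–19: 4299 * 0.982 = 4222
20–29: 5172 * 0.962 = 4975
30–39: 21255 * 0.956 = 20320
40+: 7725 * 0.941 + 11460 * 0.291 = 7269 + 3335 = 10604
→ [11308, 4222, 4975, 20320, 10604]
Scenario A total after 3 periods: 51429
Scenario B projection —
[period 1]
Births: 9900 * 0.482 = 4772
10–19: 22500 * 0.982 = 22095
20–29: 8400 * 0.962 = 8081
30–39: 9900 * 0.956 = 9464
40+: 4100 * 0.941 + 16900 * 0.291 = 3858 + 4918 = 8776
→ [4772, 22095, 8081, 9464, 8776]
[period 2]
Births: 8081 * 0.482 = 3895
10–19: 4772 * 0.982 = 4686
20–29: 22095 * 0.962 = 21255
30–39: 8081 * 0.956 = 7725
40+: 9464 * 0.941 + 8776 * 0.291 = 8906 + 2554 = 11460
→ [3895, 4686, 21255, 7725, 11460]
[period 3]
Births: 21255 * 0.482 = 10245
10–19: 3895 * 0.982 = 3825
20–29: 4686 * 0.962 = 4508
30–39: 21255 * 0.956 = 20320
40+: 7725 * 0.941 + 11460 * 0.291 = 7269 + 3335 = 10604
→ [10245, 3825, 4508, 20320, 10604]
Scenario B total after 3 periods: 49502
Difference B − A = 49502 − 51429 = -1927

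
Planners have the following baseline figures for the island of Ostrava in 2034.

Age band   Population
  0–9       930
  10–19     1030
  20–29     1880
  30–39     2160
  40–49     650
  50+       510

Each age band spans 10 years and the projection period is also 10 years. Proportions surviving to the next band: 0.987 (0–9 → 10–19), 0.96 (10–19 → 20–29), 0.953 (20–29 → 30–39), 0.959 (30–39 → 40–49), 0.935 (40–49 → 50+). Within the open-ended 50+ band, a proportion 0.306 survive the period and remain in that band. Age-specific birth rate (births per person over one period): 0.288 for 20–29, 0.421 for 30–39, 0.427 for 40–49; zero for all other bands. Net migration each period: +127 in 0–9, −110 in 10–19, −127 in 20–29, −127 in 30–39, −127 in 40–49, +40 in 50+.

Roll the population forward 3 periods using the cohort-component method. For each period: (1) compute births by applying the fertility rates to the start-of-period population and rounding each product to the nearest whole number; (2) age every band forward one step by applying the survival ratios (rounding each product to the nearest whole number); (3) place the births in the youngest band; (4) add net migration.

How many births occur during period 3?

— Period 1 —
Births: 1880 × 0.288 = 541  |  2160 × 0.421 = 909  |  650 × 0.427 = 278 → 1728
10–19: 930 × 0.987 = 918
20–29: 1030 × 0.96 = 989
30–39: 1880 × 0.953 = 1792
40–49: 2160 × 0.959 = 2071
50+: 650 × 0.935 + 510 × 0.306 = 608 + 156 = 764
Net migration: 0–9 + 127 → 1855; 10–19 − 110 → 808; 20–29 − 127 → 862; 30–39 − 127 → 1665; 40–49 − 127 → 1944; 50+ + 40 → 804
→ [1855, 808, 862, 1665, 1944, 804]
— Period 2 —
Births: 862 × 0.288 = 248  |  1665 × 0.421 = 701  |  1944 × 0.427 = 830 → 1779
10–19: 1855 × 0.987 = 1831
20–29: 808 × 0.96 = 776
30–39: 862 × 0.953 = 821
40–49: 1665 × 0.959 = 1597
50+: 1944 × 0.935 + 804 × 0.306 = 1818 + 246 = 2064
Net migration: 0–9 + 127 → 1906; 10–19 − 110 → 1721; 20–29 − 127 → 649; 30–39 − 127 → 694; 40–49 − 127 → 1470; 50+ + 40 → 2104
→ [1906, 1721, 649, 694, 1470, 2104]
— Period 3 —
Births: 649 × 0.288 = 187  |  694 × 0.421 = 292  |  1470 × 0.427 = 628 → 1107
10–19: 1906 × 0.987 = 1881
20–29: 1721 × 0.96 = 1652
30–39: 649 × 0.953 = 618
40–49: 694 × 0.959 = 666
50+: 1470 × 0.935 + 2104 × 0.306 = 1374 + 644 = 2018
Net migration: 0–9 + 127 → 1234; 10–19 − 110 → 1771; 20–29 − 127 → 1525; 30–39 − 127 → 491; 40–49 − 127 → 539; 50+ + 40 → 2058
→ [1234, 1771, 1525, 491, 539, 2058]

1107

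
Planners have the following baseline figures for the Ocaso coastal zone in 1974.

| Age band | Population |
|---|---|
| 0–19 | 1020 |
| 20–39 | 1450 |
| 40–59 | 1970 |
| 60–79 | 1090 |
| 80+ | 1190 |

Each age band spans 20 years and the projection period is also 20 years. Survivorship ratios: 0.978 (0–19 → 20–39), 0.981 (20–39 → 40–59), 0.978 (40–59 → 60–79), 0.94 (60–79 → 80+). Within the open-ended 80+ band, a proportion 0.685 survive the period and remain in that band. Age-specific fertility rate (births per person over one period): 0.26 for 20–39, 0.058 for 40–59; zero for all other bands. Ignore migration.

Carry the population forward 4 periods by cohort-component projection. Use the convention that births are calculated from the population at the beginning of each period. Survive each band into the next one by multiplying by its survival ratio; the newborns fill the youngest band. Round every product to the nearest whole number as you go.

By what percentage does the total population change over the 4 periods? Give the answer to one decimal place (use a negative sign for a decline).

Call the bands 1 to 5, youngest first.
[period 1]
Births: 1450 × 0.26 = 377 ; 1970 × 0.058 = 114 → total 491
Band 2: 1020 × 0.978 = 998
Band 3: 1450 × 0.981 = 1422
Band 4: 1970 × 0.978 = 1927
Band 5: 1090 × 0.94 + 1190 × 0.685 = 1025 + 815 = 1840
→ [491, 998, 1422, 1927, 1840]
[period 2]
Births: 998 × 0.26 = 259 ; 1422 × 0.058 = 82 → total 341
Band 2: 491 × 0.978 = 480
Band 3: 998 × 0.981 = 979
Band 4: 1422 × 0.978 = 1391
Band 5: 1927 × 0.94 + 1840 × 0.685 = 1811 + 1260 = 3071
→ [341, 480, 979, 1391, 3071]
[period 3]
Births: 480 × 0.26 = 125 ; 979 × 0.058 = 57 → total 182
Band 2: 341 × 0.978 = 333
Band 3: 480 × 0.981 = 471
Band 4: 979 × 0.978 = 957
Band 5: 1391 × 0.94 + 3071 × 0.685 = 1308 + 2104 = 3412
→ [182, 333, 471, 957, 3412]
[period 4]
Births: 333 × 0.26 = 87 ; 471 × 0.058 = 27 → total 114
Band 2: 182 × 0.978 = 178
Band 3: 333 × 0.981 = 327
Band 4: 471 × 0.978 = 461
Band 5: 957 × 0.94 + 3412 × 0.685 = 900 + 2337 = 3237
→ [114, 178, 327, 461, 3237]
Total: 6720 → 4317; change = -2403; percentage change = -35.8%

-35.8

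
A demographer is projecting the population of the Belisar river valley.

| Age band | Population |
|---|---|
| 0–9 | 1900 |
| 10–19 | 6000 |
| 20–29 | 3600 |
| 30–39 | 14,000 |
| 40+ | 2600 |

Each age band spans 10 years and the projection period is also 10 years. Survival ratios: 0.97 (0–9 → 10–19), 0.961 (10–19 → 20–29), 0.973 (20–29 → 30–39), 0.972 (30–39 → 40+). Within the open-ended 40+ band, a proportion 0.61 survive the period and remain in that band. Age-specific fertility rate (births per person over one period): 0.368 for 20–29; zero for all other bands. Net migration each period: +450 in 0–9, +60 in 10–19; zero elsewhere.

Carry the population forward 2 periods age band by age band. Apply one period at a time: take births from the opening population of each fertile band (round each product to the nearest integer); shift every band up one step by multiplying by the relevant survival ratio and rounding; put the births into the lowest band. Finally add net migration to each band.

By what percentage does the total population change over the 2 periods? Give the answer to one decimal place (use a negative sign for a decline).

Let band 1 be 0–9 through band 5 = 40+.
Period 1:
Births: 3600 × 0.368 = 1325
Band 2: 1900 × 0.97 = 1843
Band 3: 6000 × 0.961 = 5766
Band 4: 3600 × 0.973 = 3503
Band 5: 14000 × 0.972 + 2600 × 0.61 = 13608 + 1586 = 15194
Net migration: Band 1 + 450 → 1775; Band 2 + 60 → 1903
Giving 1775 / 1903 / 5766 / 3503 / 15194.
Period 2:
Births: 5766 × 0.368 = 2122
Band 2: 1775 × 0.97 = 1722
Band 3: 1903 × 0.961 = 1829
Band 4: 5766 × 0.973 = 5610
Band 5: 3503 × 0.972 + 15194 × 0.61 = 3405 + 9268 = 12673
Net migration: Band 1 + 450 → 2572; Band 2 + 60 → 1782
Giving 2572 / 1782 / 1829 / 5610 / 12673.
Total: 28100 → 24466; change = -3634; percentage change = -12.9%

-12.9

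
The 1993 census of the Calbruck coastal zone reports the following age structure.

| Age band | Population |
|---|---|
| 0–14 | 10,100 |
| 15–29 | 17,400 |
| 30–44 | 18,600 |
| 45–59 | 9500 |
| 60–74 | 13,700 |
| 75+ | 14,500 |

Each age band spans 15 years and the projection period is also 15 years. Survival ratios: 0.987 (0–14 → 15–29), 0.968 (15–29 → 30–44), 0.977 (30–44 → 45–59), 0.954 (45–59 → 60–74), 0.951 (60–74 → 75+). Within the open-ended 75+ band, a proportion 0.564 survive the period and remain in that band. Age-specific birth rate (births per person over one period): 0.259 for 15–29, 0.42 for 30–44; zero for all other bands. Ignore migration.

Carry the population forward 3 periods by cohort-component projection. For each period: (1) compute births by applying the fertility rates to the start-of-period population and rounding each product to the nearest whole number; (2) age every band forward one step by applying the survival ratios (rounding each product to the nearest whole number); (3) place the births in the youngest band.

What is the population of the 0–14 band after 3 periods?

Period 1:
Births: 17400 × 0.259 = 4507, 18600 × 0.42 = 7812 → 12319
15–29: 10100 × 0.987 = 9969
30–44: 17400 × 0.968 = 16843
45–59: 18600 × 0.977 = 18172
60–74: 9500 × 0.954 = 9063
75+: 13700 × 0.951 + 14500 × 0.564 = 13029 + 8178 = 21207
Giving 12319 / 9969 / 16843 / 18172 / 9063 / 21207.
Period 2:
Births: 9969 × 0.259 = 2582, 16843 × 0.42 = 7074 → 9656
15–29: 12319 × 0.987 = 12159
30–44: 9969 × 0.968 = 9650
45–59: 16843 × 0.977 = 16456
60–74: 18172 × 0.954 = 17336
75+: 9063 × 0.951 + 21207 × 0.564 = 8619 + 11961 = 20580
Giving 9656 / 12159 / 9650 / 16456 / 17336 / 20580.
Period 3:
Births: 12159 × 0.259 = 3149, 9650 × 0.42 = 4053 → 7202
15–29: 9656 × 0.987 = 9530
30–44: 12159 × 0.968 = 11770
45–59: 9650 × 0.977 = 9428
60–74: 16456 × 0.954 = 15699
75+: 17336 × 0.951 + 20580 × 0.564 = 16487 + 11607 = 28094
Giving 7202 / 9530 / 11770 / 9428 / 15699 / 28094.

7202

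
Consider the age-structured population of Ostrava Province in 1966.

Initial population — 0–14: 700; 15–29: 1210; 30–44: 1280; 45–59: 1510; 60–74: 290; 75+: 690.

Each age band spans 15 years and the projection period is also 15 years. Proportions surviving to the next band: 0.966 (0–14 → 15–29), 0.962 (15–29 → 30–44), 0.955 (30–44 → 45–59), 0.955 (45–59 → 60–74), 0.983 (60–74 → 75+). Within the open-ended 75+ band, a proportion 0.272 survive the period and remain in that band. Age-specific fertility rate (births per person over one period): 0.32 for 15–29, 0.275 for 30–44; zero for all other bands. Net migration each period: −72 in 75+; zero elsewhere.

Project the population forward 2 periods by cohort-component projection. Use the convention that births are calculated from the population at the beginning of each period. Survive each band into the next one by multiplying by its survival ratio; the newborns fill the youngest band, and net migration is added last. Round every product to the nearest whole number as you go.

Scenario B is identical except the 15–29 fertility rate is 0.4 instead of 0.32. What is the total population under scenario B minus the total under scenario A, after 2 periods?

After projecting period 1:
Births: 1210 * 0.32 = 387, 1280 * 0.275 = 352 → 739
15–29: 700 * 0.966 = 676
30–44: 1210 * 0.962 = 1164
45–59: 1280 * 0.955 = 1222
60–74: 1510 * 0.955 = 1442
75+: 290 * 0.983 + 690 * 0.272 = 285 + 188 = 473
Net migration: 75+ − 72 → 401
Giving 739 / 676 / 1164 / 1222 / 1442 / 401.
After projecting period 2:
Births: 676 * 0.32 = 216, 1164 * 0.275 = 320 → 536
15–29: 739 * 0.966 = 714
30–44: 676 * 0.962 = 650
45–59: 1164 * 0.955 = 1112
60–74: 1222 * 0.955 = 1167
75+: 1442 * 0.983 + 401 * 0.272 = 1417 + 109 = 1526
Net migration: 75+ − 72 → 1454
Giving 536 / 714 / 650 / 1112 / 1167 / 1454.
Scenario A total after 2 periods: 5633
Scenario B projection —
After projecting period 1:
Births: 1210 * 0.4 = 484, 1280 * 0.275 = 352 → 836
15–29: 700 * 0.966 = 676
30–44: 1210 * 0.962 = 1164
45–59: 1280 * 0.955 = 1222
60–74: 1510 * 0.955 = 1442
75+: 290 * 0.983 + 690 * 0.272 = 285 + 188 = 473
Net migration: 75+ − 72 → 401
Giving 836 / 676 / 1164 / 1222 / 1442 / 401.
After projecting period 2:
Births: 676 * 0.4 = 270, 1164 * 0.275 = 320 → 590
15–29: 836 * 0.966 = 808
30–44: 676 * 0.962 = 650
45–59: 1164 * 0.955 = 1112
60–74: 1222 * 0.955 = 1167
75+: 1442 * 0.983 + 401 * 0.272 = 1417 + 109 = 1526
Net migration: 75+ − 72 → 1454
Giving 590 / 808 / 650 / 1112 / 1167 / 1454.
Scenario B total after 2 periods: 5781
Difference B − A = 5781 − 5633 = 148

148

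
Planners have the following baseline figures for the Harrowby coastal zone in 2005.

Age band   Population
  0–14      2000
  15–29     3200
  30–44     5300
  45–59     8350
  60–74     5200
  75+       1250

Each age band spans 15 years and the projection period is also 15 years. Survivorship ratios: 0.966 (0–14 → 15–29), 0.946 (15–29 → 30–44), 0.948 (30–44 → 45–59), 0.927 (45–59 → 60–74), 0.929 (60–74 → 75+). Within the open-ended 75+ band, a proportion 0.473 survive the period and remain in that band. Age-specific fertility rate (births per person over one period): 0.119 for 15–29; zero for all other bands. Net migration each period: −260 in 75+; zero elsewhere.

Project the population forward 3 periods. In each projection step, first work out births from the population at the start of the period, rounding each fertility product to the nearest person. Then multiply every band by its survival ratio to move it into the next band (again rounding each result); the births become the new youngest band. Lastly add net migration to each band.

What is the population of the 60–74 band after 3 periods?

2660

Numbering the groups 1..6 from youngest to oldest:
[period 1]
Births: 3200 * 0.119 = 381
Group 2: 2000 * 0.966 = 1932
Group 3: 3200 * 0.946 = 3027
Group 4: 5300 * 0.948 = 5024
Group 5: 8350 * 0.927 = 7740
Group 6: 5200 * 0.929 + 1250 * 0.473 = 4831 + 591 = 5422
Net migration: Group 6 − 260 → 5162
End of period: [381, 1932, 3027, 5024, 7740, 5162]
[period 2]
Births: 1932 * 0.119 = 230
Group 2: 381 * 0.966 = 368
Group 3: 1932 * 0.946 = 1828
Group 4: 3027 * 0.948 = 2870
Group 5: 5024 * 0.927 = 4657
Group 6: 7740 * 0.929 + 5162 * 0.473 = 7190 + 2442 = 9632
Net migration: Group 6 − 260 → 9372
End of period: [230, 368, 1828, 2870, 4657, 9372]
[period 3]
Births: 368 * 0.119 = 44
Group 2: 230 * 0.966 = 222
Group 3: 368 * 0.946 = 348
Group 4: 1828 * 0.948 = 1733
Group 5: 2870 * 0.927 = 2660
Group 6: 4657 * 0.929 + 9372 * 0.473 = 4326 + 4433 = 8759
Net migration: Group 6 − 260 → 8499
End of period: [44, 222, 348, 1733, 2660, 8499]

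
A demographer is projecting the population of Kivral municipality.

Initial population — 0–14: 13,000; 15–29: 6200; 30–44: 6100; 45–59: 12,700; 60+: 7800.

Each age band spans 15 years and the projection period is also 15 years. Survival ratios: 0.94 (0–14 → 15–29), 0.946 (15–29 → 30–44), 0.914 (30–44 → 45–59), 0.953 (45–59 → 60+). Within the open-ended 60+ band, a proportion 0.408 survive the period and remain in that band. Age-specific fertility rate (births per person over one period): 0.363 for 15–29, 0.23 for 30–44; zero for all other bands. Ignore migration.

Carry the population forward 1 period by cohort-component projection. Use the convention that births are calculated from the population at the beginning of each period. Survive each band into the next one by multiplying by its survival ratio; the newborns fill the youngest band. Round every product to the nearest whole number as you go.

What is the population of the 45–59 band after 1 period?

5575

(Groups numbered youngest = 1 to oldest = 5.)
Period 1.
Births: 6200 × 0.363 = 2251  |  6100 × 0.23 = 1403 → 3654
Group 2: 13000 × 0.94 = 12220
Group 3: 6200 × 0.946 = 5865
Group 4: 6100 × 0.914 = 5575
Group 5: 12700 × 0.953 + 7800 × 0.408 = 12103 + 3182 = 15285
End of period: [3654, 12220, 5865, 5575, 15285]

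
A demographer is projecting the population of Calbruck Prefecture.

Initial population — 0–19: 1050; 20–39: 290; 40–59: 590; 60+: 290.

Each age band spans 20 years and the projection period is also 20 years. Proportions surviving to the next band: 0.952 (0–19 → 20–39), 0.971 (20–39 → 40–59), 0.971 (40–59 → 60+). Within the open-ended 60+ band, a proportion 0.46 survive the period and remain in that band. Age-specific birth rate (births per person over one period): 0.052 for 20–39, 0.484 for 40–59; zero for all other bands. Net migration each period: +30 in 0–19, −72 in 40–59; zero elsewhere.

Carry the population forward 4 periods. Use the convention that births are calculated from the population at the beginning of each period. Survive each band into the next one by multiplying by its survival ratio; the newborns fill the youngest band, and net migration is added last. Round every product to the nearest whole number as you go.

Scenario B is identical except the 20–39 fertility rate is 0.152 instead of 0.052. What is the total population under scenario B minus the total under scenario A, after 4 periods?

Call the groups 1 to 4, youngest first.
Period 1:
Births: 290 * 0.052 = 15 ; 590 * 0.484 = 286 — total 301
Group 2: 1050 * 0.952 = 1000
Group 3: 290 * 0.971 = 282
Group 4: 590 * 0.971 + 290 * 0.46 = 573 + 133 = 706
Net migration: Group 1 + 30 → 331; Group 3 − 72 → 210
End of period: [331, 1000, 210, 706]
Period 2:
Births: 1000 * 0.052 = 52 ; 210 * 0.484 = 102 — total 154
Group 2: 331 * 0.952 = 315
Group 3: 1000 * 0.971 = 971
Group 4: 210 * 0.971 + 706 * 0.46 = 204 + 325 = 529
Net migration: Group 1 + 30 → 184; Group 3 − 72 → 899
End of period: [184, 315, 899, 529]
Period 3:
Births: 315 * 0.052 = 16 ; 899 * 0.484 = 435 — total 451
Group 2: 184 * 0.952 = 175
Group 3: 315 * 0.971 = 306
Group 4: 899 * 0.971 + 529 * 0.46 = 873 + 243 = 1116
Net migration: Group 1 + 30 → 481; Group 3 − 72 → 234
End of period: [481, 175, 234, 1116]
Period 4:
Births: 175 * 0.052 = 9 ; 234 * 0.484 = 113 — total 122
Group 2: 481 * 0.952 = 458
Group 3: 175 * 0.971 = 170
Group 4: 234 * 0.971 + 1116 * 0.46 = 227 + 513 = 740
Net migration: Group 1 + 30 → 152; Group 3 − 72 → 98
End of period: [152, 458, 98, 740]
Scenario A total after 4 periods: 1448
Scenario B projection —
Period 1:
Births: 290 * 0.152 = 44 ; 590 * 0.484 = 286 — total 330
Group 2: 1050 * 0.952 = 1000
Group 3: 290 * 0.971 = 282
Group 4: 590 * 0.971 + 290 * 0.46 = 573 + 133 = 706
Net migration: Group 1 + 30 → 360; Group 3 − 72 → 210
End of period: [360, 1000, 210, 706]
Period 2:
Births: 1000 * 0.152 = 152 ; 210 * 0.484 = 102 — total 254
Group 2: 360 * 0.952 = 343
Group 3: 1000 * 0.971 = 971
Group 4: 210 * 0.971 + 706 * 0.46 = 204 + 325 = 529
Net migration: Group 1 + 30 → 284; Group 3 − 72 → 899
End of period: [284, 343, 899, 529]
Period 3:
Births: 343 * 0.152 = 52 ; 899 * 0.484 = 435 — total 487
Group 2: 284 * 0.952 = 270
Group 3: 343 * 0.971 = 333
Group 4: 899 * 0.971 + 529 * 0.46 = 873 + 243 = 1116
Net migration: Group 1 + 30 → 517; Group 3 − 72 → 261
End of period: [517, 270, 261, 1116]
Period 4:
Births: 270 * 0.152 = 41 ; 261 * 0.484 = 126 — total 167
Group 2: 517 * 0.952 = 492
Group 3: 270 * 0.971 = 262
Group 4: 261 * 0.971 + 1116 * 0.46 = 253 + 513 = 766
Net migration: Group 1 + 30 → 197; Group 3 − 72 → 190
End of period: [197, 492, 190, 766]
Scenario B total after 4 periods: 1645
Difference B − A = 1645 − 1448 = 197

197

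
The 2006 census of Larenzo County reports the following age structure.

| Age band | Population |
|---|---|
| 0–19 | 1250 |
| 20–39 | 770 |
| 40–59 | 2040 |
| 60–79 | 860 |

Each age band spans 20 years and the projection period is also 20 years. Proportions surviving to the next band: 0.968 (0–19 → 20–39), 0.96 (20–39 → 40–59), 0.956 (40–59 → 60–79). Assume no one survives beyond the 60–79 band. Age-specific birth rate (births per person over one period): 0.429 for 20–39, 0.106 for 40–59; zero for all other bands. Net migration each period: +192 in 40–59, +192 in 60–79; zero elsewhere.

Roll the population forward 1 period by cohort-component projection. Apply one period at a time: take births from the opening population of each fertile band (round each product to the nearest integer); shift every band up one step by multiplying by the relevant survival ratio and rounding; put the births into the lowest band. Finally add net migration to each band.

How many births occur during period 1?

546

Numbering the groups 1..4 from youngest to oldest:
— Period 1 —
Births: 770 × 0.429 = 330  |  2040 × 0.106 = 216 → total 546
Group 2: 1250 × 0.968 = 1210
Group 3: 770 × 0.96 = 739
Group 4: 2040 × 0.956 = 1950
Net migration: Group 3 + 192 → 931; Group 4 + 192 → 2142
Giving 546 / 1210 / 931 / 2142.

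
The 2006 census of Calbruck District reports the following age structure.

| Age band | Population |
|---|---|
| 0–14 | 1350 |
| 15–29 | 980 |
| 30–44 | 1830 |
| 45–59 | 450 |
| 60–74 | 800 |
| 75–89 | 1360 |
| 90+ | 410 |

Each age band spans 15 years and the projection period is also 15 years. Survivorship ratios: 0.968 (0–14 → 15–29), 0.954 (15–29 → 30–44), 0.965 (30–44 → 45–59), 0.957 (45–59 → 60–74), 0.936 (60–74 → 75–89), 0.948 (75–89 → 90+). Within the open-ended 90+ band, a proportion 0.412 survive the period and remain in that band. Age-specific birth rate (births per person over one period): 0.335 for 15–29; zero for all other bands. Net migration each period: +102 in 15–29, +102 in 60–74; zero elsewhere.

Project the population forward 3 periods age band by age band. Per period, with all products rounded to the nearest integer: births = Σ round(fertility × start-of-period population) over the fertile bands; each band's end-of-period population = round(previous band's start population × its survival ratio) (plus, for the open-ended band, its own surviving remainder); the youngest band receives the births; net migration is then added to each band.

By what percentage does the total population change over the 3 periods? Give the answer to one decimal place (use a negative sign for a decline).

-15.7

Call the groups 1 to 7, youngest first.
Period 1.
Births: 980 × 0.335 = 328
Group 2: 1350 × 0.968 = 1307
Group 3: 980 × 0.954 = 935
Group 4: 1830 × 0.965 = 1766
Group 5: 450 × 0.957 = 431
Group 6: 800 × 0.936 = 749
Group 7: 1360 × 0.948 + 410 × 0.412 = 1289 + 169 = 1458
Net migration: Group 2 + 102 → 1409; Group 5 + 102 → 533
Population now: 0–14=328, 15–29=1409, 30–44=935, 45–59=1766, 60–74=533, 75–89=749, 90+=1458
Period 2.
Births: 1409 × 0.335 = 472
Group 2: 328 × 0.968 = 318
Group 3: 1409 × 0.954 = 1344
Group 4: 935 × 0.965 = 902
Group 5: 1766 × 0.957 = 1690
Group 6: 533 × 0.936 = 499
Group 7: 749 × 0.948 + 1458 × 0.412 = 710 + 601 = 1311
Net migration: Group 2 + 102 → 420; Group 5 + 102 → 1792
Population now: 0–14=472, 15–29=420, 30–44=1344, 45–59=902, 60–74=1792, 75–89=499, 90+=1311
Period 3.
Births: 420 × 0.335 = 141
Group 2: 472 × 0.968 = 457
Group 3: 420 × 0.954 = 401
Group 4: 1344 × 0.965 = 1297
Group 5: 902 × 0.957 = 863
Group 6: 1792 × 0.936 = 1677
Group 7: 499 × 0.948 + 1311 × 0.412 = 473 + 540 = 1013
Net migration: Group 2 + 102 → 559; Group 5 + 102 → 965
Population now: 0–14=141, 15–29=559, 30–44=401, 45–59=1297, 60–74=965, 75–89=1677, 90+=1013
Total: 7180 → 6053; change = -1127; percentage change = -15.7%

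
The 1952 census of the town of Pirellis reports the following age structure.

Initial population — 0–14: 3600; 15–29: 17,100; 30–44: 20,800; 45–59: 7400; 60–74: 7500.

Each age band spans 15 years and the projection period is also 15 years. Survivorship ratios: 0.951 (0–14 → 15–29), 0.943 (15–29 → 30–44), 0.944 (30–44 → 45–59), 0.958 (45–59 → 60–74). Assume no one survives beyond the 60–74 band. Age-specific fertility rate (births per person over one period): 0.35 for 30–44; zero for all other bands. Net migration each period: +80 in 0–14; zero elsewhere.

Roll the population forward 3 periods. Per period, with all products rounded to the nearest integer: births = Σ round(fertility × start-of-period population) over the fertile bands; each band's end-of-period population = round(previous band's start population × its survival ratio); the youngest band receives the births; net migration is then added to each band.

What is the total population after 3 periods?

30885

— Period 1 —
Births: 20800 × 0.35 = 7280
15–29: 3600 × 0.951 = 3424
30–44: 17100 × 0.943 = 16125
45–59: 20800 × 0.944 = 19635
60–74: 7400 × 0.958 = 7089
Net migration: 0–14 + 80 → 7360
Population now: 0–14=7360, 15–29=3424, 30–44=16125, 45–59=19635, 60–74=7089
— Period 2 —
Births: 16125 × 0.35 = 5644
15–29: 7360 × 0.951 = 6999
30–44: 3424 × 0.943 = 3229
45–59: 16125 × 0.944 = 15222
60–74: 19635 × 0.958 = 18810
Net migration: 0–14 + 80 → 5724
Population now: 0–14=5724, 15–29=6999, 30–44=3229, 45–59=15222, 60–74=18810
— Period 3 —
Births: 3229 × 0.35 = 1130
15–29: 5724 × 0.951 = 5444
30–44: 6999 × 0.943 = 6600
45–59: 3229 × 0.944 = 3048
60–74: 15222 × 0.958 = 14583
Net migration: 0–14 + 80 → 1210
Population now: 0–14=1210, 15–29=5444, 30–44=6600, 45–59=3048, 60–74=14583
Total after period 3: 1210 + 5444 + 6600 + 3048 + 14583 = 30885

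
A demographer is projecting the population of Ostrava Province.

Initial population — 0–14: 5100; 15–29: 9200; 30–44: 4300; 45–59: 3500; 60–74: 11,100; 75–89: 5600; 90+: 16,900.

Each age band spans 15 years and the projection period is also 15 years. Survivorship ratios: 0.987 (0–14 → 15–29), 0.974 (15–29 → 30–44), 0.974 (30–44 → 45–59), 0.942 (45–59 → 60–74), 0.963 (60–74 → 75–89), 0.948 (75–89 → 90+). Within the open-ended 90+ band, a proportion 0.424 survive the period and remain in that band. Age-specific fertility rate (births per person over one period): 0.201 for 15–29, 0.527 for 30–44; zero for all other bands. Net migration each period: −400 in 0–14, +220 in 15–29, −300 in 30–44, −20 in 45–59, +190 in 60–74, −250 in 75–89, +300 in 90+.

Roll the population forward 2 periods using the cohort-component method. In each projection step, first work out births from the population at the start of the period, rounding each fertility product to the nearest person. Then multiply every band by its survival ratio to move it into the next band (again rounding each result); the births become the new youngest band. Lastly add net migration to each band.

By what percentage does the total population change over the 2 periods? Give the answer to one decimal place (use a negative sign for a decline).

Period 1:
Births: 9200 × 0.201 = 1849 ; 4300 × 0.527 = 2266 → 4115
15–29: 5100 × 0.987 = 5034
30–44: 9200 × 0.974 = 8961
45–59: 4300 × 0.974 = 4188
60–74: 3500 × 0.942 = 3297
75–89: 11100 × 0.963 = 10689
90+: 5600 × 0.948 + 16900 × 0.424 = 5309 + 7166 = 12475
Net migration: 0–14 − 400 → 3715; 15–29 + 220 → 5254; 30–44 − 300 → 8661; 45–59 − 20 → 4168; 60–74 + 190 → 3487; 75–89 − 250 → 10439; 90+ + 300 → 12775
End of period: [3715, 5254, 8661, 4168, 3487, 10439, 12775]
Period 2:
Births: 5254 × 0.201 = 1056 ; 8661 × 0.527 = 4564 → 5620
15–29: 3715 × 0.987 = 3667
30–44: 5254 × 0.974 = 5117
45–59: 8661 × 0.974 = 8436
60–74: 4168 × 0.942 = 3926
75–89: 3487 × 0.963 = 3358
90+: 10439 × 0.948 + 12775 × 0.424 = 9896 + 5417 = 15313
Net migration: 0–14 − 400 → 5220; 15–29 + 220 → 3887; 30–44 − 300 → 4817; 45–59 − 20 → 8416; 60–74 + 190 → 4116; 75–89 − 250 → 3108; 90+ + 300 → 15613
End of period: [5220, 3887, 4817, 8416, 4116, 3108, 15613]
Total: 55700 → 45177; change = -10523; percentage change = -18.9%

-18.9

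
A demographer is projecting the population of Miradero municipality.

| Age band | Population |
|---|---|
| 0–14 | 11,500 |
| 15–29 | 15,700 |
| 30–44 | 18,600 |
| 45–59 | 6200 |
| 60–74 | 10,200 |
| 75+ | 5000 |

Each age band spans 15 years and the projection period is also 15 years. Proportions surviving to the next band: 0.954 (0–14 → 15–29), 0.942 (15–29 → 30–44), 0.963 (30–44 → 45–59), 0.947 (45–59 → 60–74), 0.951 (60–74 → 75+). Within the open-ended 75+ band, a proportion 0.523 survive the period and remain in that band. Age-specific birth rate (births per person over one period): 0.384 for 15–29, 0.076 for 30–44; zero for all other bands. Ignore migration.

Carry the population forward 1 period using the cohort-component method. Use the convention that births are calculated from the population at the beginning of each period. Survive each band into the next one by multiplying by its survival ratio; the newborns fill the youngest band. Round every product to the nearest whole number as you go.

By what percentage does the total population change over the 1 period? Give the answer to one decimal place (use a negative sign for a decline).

Let group 1 be 0–14 through group 6 = 75+.
— Period 1 —
Births: 15700 * 0.384 = 6029 ; 18600 * 0.076 = 1414 → total 7443
Group 2: 11500 * 0.954 = 10971
Group 3: 15700 * 0.942 = 14789
Group 4: 18600 * 0.963 = 17912
Group 5: 6200 * 0.947 = 5871
Group 6: 10200 * 0.951 + 5000 * 0.523 = 9700 + 2615 = 12315
Population now: 0–14=7443, 15–29=10971, 30–44=14789, 45–59=17912, 60–74=5871, 75+=12315
Total: 67200 → 69301; change = 2101; percentage change = 3.1%

3.1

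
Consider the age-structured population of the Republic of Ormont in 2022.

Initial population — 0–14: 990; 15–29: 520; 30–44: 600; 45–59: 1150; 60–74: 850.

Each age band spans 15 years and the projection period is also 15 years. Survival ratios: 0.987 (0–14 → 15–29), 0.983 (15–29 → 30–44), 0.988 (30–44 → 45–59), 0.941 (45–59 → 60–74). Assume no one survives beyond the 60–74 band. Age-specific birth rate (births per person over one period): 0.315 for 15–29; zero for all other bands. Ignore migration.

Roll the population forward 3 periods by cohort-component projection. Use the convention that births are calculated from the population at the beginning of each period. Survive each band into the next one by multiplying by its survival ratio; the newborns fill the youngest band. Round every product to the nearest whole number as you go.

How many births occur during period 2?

— Period 1 —
Births: 520 × 0.315 = 164
15–29: 990 × 0.987 = 977
30–44: 520 × 0.983 = 511
45–59: 600 × 0.988 = 593
60–74: 1150 × 0.941 = 1082
End of period: [164, 977, 511, 593, 1082]
— Period 2 —
Births: 977 × 0.315 = 308
15–29: 164 × 0.987 = 162
30–44: 977 × 0.983 = 960
45–59: 511 × 0.988 = 505
60–74: 593 × 0.941 = 558
End of period: [308, 162, 960, 505, 558]

308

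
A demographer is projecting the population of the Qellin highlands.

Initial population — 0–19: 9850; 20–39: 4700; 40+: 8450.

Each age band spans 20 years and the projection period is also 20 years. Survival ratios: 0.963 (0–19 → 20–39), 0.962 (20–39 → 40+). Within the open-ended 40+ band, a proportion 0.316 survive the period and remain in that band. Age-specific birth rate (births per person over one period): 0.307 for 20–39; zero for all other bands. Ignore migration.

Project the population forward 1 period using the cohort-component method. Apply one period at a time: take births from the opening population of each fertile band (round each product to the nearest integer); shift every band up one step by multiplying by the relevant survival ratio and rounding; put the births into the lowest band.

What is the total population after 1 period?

18120

Let group 1 be 0–19 through group 3 = 40+.
Period 1:
Births: 4700 * 0.307 = 1443
Group 2: 9850 * 0.963 = 9486
Group 3: 4700 * 0.962 + 8450 * 0.316 = 4521 + 2670 = 7191
End of period: [1443, 9486, 7191]
Total after period 1: 1443 + 9486 + 7191 = 18120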